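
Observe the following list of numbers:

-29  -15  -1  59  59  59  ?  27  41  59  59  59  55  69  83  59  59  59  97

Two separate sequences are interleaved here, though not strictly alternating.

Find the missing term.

13

The slot pattern repeats as AAABBB (period 6), so there are 2 interleaved tracks.
Track A is -29, -15, -1, ?, 27, 41, 55, 69, 83, 97, which is arithmetic with common difference +14.
Track B is 59, 59, 59, 59, 59, 59, 59, 59, 59, which is always 59.
Track A's pattern makes the blank 13.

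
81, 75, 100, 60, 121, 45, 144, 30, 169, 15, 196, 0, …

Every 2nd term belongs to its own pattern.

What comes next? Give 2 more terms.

225, -15

Odd-indexed and even-indexed terms follow separate rules.
Subsequence A is 81, 100, 121, 144, 169, 196, which is perfect squares starting at 9².
Subsequence B is 75, 60, 45, 30, 15, 0, which is linear: a_n = 90 − 15·n.
Position 13 → subsequence A, term 7 = 225.
Position 14 falls in subsequence B as its term 7, giving -15.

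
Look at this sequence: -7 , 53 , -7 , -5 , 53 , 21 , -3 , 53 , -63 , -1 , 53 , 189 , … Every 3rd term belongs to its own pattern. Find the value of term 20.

53

Taking every 3rd term gives 3 separate tracks.
Stream A: -7, -5, -3, -1 — arithmetic with common difference +2.
Stream B: 53, 53, 53, 53 — constant 53.
Stream C: -7, 21, -63, 189 — multiplying by -3 each time.
Term 20 comes from stream B (its 7th entry): 53.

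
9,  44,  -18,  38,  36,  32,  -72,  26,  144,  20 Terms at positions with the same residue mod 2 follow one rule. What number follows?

Taking every 2nd term gives 2 separate tracks.
Stream A = 9, -18, 36, -72, 144: geometric with ratio -2.
Stream B = 44, 38, 32, 26, 20: subtracting 6 each time.
Position 11 falls in stream A as its term 6, giving -288.

-288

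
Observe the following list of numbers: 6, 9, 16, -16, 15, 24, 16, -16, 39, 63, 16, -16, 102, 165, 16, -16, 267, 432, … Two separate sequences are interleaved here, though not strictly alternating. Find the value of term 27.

16

Reading positions in blocks of 4 reveals the pattern AABB — 2 tracks woven together.
Stream A is 6, 9, 15, 24, 39, 63, 102, 165, 267, 432, which is each term equals the sum of the previous two.
Stream B is 16, -16, 16, -16, 16, -16, 16, -16, which is alternating ±16.
Position 27 falls in stream B as its term 13, giving 16.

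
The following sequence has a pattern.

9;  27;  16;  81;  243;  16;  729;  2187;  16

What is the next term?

Positions follow the repeating pattern AAB; grouping by letter gives 2 tracks.
Track A: 9, 27, 81, 243, 729, 2187 (successive powers of 3).
Track B: 16, 16, 16 (the constant sequence 16).
The 10th slot belongs to track A; its 7th term is 6561.

6561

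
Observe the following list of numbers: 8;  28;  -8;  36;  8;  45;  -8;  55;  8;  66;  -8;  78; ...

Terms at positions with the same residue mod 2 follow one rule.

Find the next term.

Positions 1, 3, 5, … form one subsequence and positions 2, 4, 6, … form another.
Stream A: 8, -8, 8, -8, 8, -8. The oscillation 8·(−1)^(n+1).
Stream B: 28, 36, 45, 55, 66, 78. The triangular numbers T_7, T_8, ….
Position 13 falls in stream A as its term 7, giving 8.

8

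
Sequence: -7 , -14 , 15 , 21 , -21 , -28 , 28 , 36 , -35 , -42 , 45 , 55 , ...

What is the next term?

-49

The slot pattern repeats as AABB (period 4), so there are 2 interleaved tracks.
Subsequence A: -7, -14, -21, -28, -35, -42 — arithmetic, step −7.
Subsequence B: 15, 21, 28, 36, 45, 55 — triangular numbers n(n+1)/2 for n = 5, 6, ….
Position 13 → subsequence A, term 7 = -49.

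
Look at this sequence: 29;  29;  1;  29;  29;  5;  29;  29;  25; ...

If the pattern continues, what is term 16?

29

The slot pattern repeats as AAB (period 3), so there are 2 interleaved tracks.
Stream A: 29, 29, 29, 29, 29, 29. Always 29.
Stream B: 1, 5, 25. Successive powers of 5.
The 16th slot belongs to stream A; its 11th term is 29.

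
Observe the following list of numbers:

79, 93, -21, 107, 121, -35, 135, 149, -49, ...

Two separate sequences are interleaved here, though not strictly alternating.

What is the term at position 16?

219

Reading positions in blocks of 3 reveals the pattern AAB — 2 tracks woven together.
Track A: 79, 93, 107, 121, 135, 149 (arithmetic, step +14).
Track B: -21, -35, -49 (subtracting 14 each time).
The 16th slot belongs to track A; its 11th term is 219.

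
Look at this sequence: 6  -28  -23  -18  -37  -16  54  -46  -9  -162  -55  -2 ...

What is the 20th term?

Taking every 3rd term gives 3 separate tracks.
Stream A = 6, -18, 54, -162: geometric with ratio -3.
Stream B = -28, -37, -46, -55: linear: a_n = -19 − 9·n.
Stream C = -23, -16, -9, -2: adding 7 each time.
The 20th slot belongs to stream B; its 7th term is -82.

-82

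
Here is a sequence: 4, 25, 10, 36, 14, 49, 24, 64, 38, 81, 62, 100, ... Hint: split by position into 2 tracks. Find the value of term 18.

169

Odd-indexed and even-indexed terms follow separate rules.
Track A = 4, 10, 14, 24, 38, 62: Fibonacci-style (each term is the sum of the two before it).
Track B = 25, 36, 49, 64, 81, 100: perfect squares starting at 5².
The 18th slot belongs to track B; its 9th term is 169.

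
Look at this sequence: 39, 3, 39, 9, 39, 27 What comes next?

The terms cycle through 2 interleaved subsequences.
Track A is 39, 39, 39, which is the constant sequence 39.
Track B is 3, 9, 27, which is powers of 3.
The 7th slot belongs to track A; its 4th term is 39.

39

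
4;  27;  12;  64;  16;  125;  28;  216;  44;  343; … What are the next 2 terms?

72, 512

The terms cycle through 2 interleaved subsequences.
Track A: 4, 12, 16, 28, 44 — a Fibonacci-like recurrence a_n = a_{n-1} + a_{n-2}.
Track B: 27, 64, 125, 216, 343 — the cubes 3³, 4³, 5³, ….
Term 11 comes from track A (its 6th entry): 72.
Position 12 falls in track B as its term 6, giving 512.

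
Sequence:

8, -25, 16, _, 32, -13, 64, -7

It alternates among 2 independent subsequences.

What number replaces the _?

-19

Split by position mod 2 into 2 tracks.
Track A: 8, 16, 32, 64 — a geometric progression (common ratio 2).
Track B: -25, ?, -13, -7 — arithmetic, step +6.
So the missing entry in track B is -19.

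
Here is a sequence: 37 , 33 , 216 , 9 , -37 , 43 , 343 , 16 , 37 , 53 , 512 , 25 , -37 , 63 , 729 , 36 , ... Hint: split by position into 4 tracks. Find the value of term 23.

Split by position mod 4 into 4 tracks.
Stream A: 37, -37, 37, -37. Alternating ±37.
Stream B: 33, 43, 53, 63. Adding 10 each time.
Stream C: 216, 343, 512, 729. The cubes 6³, 7³, 8³, ….
Stream D: 9, 16, 25, 36. The squares 3², 4², 5², ….
The 23rd slot belongs to stream C; its 6th term is 1331.

1331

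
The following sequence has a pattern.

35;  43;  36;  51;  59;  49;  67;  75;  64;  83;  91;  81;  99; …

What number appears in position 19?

131

Reading positions in blocks of 3 reveals the pattern AAB — 2 tracks woven together.
Track A = 35, 43, 51, 59, 67, 75, 83, 91, 99: adding 8 each time.
Track B = 36, 49, 64, 81: perfect squares starting at 6².
Position 19 falls in track A as its term 13, giving 131.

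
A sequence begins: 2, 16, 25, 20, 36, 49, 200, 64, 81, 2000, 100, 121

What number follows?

20000

Positions follow the repeating pattern ABB; grouping by letter gives 2 tracks.
Track A: 2, 20, 200, 2000 (a geometric progression (common ratio 10)).
Track B: 16, 25, 36, 49, 64, 81, 100, 121 (perfect squares starting at 4²).
Position 13 → track A, term 5 = 20000.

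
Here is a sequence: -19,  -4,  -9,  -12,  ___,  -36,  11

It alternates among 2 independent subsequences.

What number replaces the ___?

1

Positions 1, 3, 5, … form one subsequence and positions 2, 4, 6, … form another.
Track A: -19, -9, ?, 11 — linear: a_n = -29 + 10·n.
Track B: -4, -12, -36 — geometric, ×3 each step.
Track A's pattern makes the blank 1.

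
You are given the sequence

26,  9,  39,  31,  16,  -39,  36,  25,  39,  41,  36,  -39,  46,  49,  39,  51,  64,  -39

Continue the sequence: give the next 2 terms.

56, 81

The terms cycle through 3 interleaved subsequences.
Subsequence A = 26, 31, 36, 41, 46, 51: arithmetic, step +5.
Subsequence B = 9, 16, 25, 36, 49, 64: perfect squares starting at 3².
Subsequence C = 39, -39, 39, -39, 39, -39: oscillating between 39 and -39.
Position 19 falls in subsequence A as its term 7, giving 56.
Position 20 falls in subsequence B as its term 7, giving 81.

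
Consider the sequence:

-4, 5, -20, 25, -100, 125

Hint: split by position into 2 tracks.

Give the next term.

Positions 1, 3, 5, … form one subsequence and positions 2, 4, 6, … form another.
Stream A is -4, -20, -100, which is geometric with ratio 5.
Stream B is 5, 25, 125, which is powers of 5.
The 7th slot belongs to stream A; its 4th term is -500.

-500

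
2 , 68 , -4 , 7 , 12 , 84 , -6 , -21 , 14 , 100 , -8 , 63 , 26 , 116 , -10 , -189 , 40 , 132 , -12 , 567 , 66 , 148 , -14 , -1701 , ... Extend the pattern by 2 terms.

106, 164

Split by position mod 4: positions 1, 5, 9, … form one track, and each other residue class forms its own.
Stream A: 2, 12, 14, 26, 40, 66 — each term equals the sum of the previous two.
Stream B: 68, 84, 100, 116, 132, 148 — linear: a_n = 52 + 16·n.
Stream C: -4, -6, -8, -10, -12, -14 — linear: a_n = -2 − 2·n.
Stream D: 7, -21, 63, -189, 567, -1701 — geometric with ratio -3.
Position 25 falls in stream A as its term 7, giving 106.
The 26th slot belongs to stream B; its 7th term is 164.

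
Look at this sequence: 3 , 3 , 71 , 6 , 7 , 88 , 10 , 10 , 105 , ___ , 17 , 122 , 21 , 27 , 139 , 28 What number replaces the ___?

15

The terms cycle through 3 interleaved subsequences.
Stream A is 3, 6, 10, ?, 21, 28, which is triangular numbers n(n+1)/2 for n = 2, 3, ….
Stream B is 3, 7, 10, 17, 27, which is a Fibonacci-like recurrence a_n = a_{n-1} + a_{n-2}.
Stream C is 71, 88, 105, 122, 139, which is adding 17 each time.
Stream A's pattern makes the blank 15.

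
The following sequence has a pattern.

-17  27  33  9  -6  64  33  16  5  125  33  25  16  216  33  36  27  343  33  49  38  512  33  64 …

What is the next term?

49

Split by position mod 4 into 4 tracks.
Track A is -17, -6, 5, 16, 27, 38, which is adding 11 each time.
Track B is 27, 64, 125, 216, 343, 512, which is the cubes 3³, 4³, 5³, ….
Track C is 33, 33, 33, 33, 33, 33, which is the constant sequence 33.
Track D is 9, 16, 25, 36, 49, 64, which is perfect squares starting at 3².
The 25th slot belongs to track A; its 7th term is 49.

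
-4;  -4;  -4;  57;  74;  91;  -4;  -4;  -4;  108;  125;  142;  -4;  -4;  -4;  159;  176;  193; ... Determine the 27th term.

-4

The slot pattern repeats as AAABBB (period 6), so there are 2 interleaved tracks.
Stream A: -4, -4, -4, -4, -4, -4, -4, -4, -4. Constant -4.
Stream B: 57, 74, 91, 108, 125, 142, 159, 176, 193. Adding 17 each time.
Term 27 comes from stream A (its 15th entry): -4.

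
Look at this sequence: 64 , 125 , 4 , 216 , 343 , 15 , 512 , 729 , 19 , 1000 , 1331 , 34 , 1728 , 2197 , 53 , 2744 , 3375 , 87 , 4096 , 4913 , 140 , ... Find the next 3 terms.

Positions follow the repeating pattern AAB; grouping by letter gives 2 tracks.
Stream A: 64, 125, 216, 343, 512, 729, 1000, 1331, 1728, 2197, 2744, 3375, 4096, 4913. Perfect cubes starting at 4³.
Stream B: 4, 15, 19, 34, 53, 87, 140. Fibonacci-style (each term is the sum of the two before it).
Position 22 → stream A, term 15 = 5832.
Term 23 comes from stream A (its 16th entry): 6859.
The 24th slot belongs to stream B; its 8th term is 227.

5832, 6859, 227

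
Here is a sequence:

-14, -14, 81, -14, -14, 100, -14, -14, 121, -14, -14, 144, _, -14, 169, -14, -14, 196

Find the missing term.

-14

Reading positions in blocks of 3 reveals the pattern AAB — 2 tracks woven together.
Subsequence A = -14, -14, -14, -14, -14, -14, -14, -14, ?, -14, -14, -14: always -14.
Subsequence B = 81, 100, 121, 144, 169, 196: consecutive squares n² from n = 9.
Subsequence A's pattern makes the blank -14.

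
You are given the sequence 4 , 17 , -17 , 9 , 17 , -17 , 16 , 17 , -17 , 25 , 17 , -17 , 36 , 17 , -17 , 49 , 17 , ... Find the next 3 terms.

Reading positions in blocks of 3 reveals the pattern ABB — 2 tracks woven together.
Subsequence A is 4, 9, 16, 25, 36, 49, which is consecutive squares n² from n = 2.
Subsequence B is 17, -17, 17, -17, 17, -17, 17, -17, 17, -17, 17, which is the oscillation 17·(−1)^(n+1).
Term 18 comes from subsequence B (its 12th entry): -17.
Term 19 comes from subsequence A (its 7th entry): 64.
Position 20 → subsequence B, term 13 = 17.

-17, 64, 17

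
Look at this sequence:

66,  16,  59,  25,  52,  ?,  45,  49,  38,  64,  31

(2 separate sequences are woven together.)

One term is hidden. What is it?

36

Odd-indexed and even-indexed terms follow separate rules.
Subsequence A: 66, 59, 52, 45, 38, 31 (arithmetic with common difference −7).
Subsequence B: 16, 25, ?, 49, 64 (perfect squares starting at 4²).
The gap is subsequence B's term 3; the rule gives 36.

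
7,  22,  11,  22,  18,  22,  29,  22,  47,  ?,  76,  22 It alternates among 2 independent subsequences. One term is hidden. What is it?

22

The terms cycle through 2 interleaved subsequences.
Subsequence A: 7, 11, 18, 29, 47, 76 (Fibonacci-style (each term is the sum of the two before it)).
Subsequence B: 22, 22, 22, 22, ?, 22 (always 22).
Subsequence B's pattern makes the blank 22.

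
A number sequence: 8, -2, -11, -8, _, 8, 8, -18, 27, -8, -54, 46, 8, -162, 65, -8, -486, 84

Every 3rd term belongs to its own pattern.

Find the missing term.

-6

Split by position mod 3: positions 1, 4, 7, … form one track, and each other residue class forms its own.
Track A = 8, -8, 8, -8, 8, -8: the oscillation 8·(−1)^(n+1).
Track B = -2, ?, -18, -54, -162, -486: multiplying by 3 each time.
Track C = -11, 8, 27, 46, 65, 84: arithmetic, step +19.
Filling track B at index 2 by its rule yields -6.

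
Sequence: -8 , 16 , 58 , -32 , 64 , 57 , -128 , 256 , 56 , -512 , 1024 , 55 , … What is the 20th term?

65536

Positions follow the repeating pattern AAB; grouping by letter gives 2 tracks.
Track A is -8, 16, -32, 64, -128, 256, -512, 1024, which is a geometric progression (common ratio -2).
Track B is 58, 57, 56, 55, which is arithmetic, step −1.
Position 20 → track A, term 14 = 65536.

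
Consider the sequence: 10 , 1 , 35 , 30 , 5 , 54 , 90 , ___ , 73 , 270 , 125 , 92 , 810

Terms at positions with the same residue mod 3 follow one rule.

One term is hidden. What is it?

Split by position mod 3: positions 1, 4, 7, … form one track, and each other residue class forms its own.
Subsequence A = 10, 30, 90, 270, 810: geometric with ratio 3.
Subsequence B = 1, 5, ?, 125: powers of 5.
Subsequence C = 35, 54, 73, 92: arithmetic with common difference +19.
So the missing entry in subsequence B is 25.

25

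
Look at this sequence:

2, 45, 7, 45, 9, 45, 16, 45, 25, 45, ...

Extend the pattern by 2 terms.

Taking every 2nd term gives 2 separate tracks.
Track A: 2, 7, 9, 16, 25 (each term equals the sum of the previous two).
Track B: 45, 45, 45, 45, 45 (always 45).
Position 11 falls in track A as its term 6, giving 41.
Position 12 falls in track B as its term 6, giving 45.

41, 45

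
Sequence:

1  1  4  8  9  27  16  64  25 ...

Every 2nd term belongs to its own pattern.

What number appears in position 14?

343

Taking every 2nd term gives 2 separate tracks.
Subsequence A: 1, 4, 9, 16, 25 (consecutive squares n² from n = 1).
Subsequence B: 1, 8, 27, 64 (the cubes 1³, 2³, 3³, …).
The 14th slot belongs to subsequence B; its 7th term is 343.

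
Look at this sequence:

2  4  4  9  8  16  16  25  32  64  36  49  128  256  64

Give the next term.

81

The slot pattern repeats as AABB (period 4), so there are 2 interleaved tracks.
Track A: 2, 4, 8, 16, 32, 64, 128, 256. Successive powers of 2.
Track B: 4, 9, 16, 25, 36, 49, 64. Consecutive squares n² from n = 2.
Term 16 comes from track B (its 8th entry): 81.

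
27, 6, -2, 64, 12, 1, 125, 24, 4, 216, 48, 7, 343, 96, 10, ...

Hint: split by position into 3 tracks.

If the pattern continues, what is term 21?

Taking every 3rd term gives 3 separate tracks.
Subsequence A = 27, 64, 125, 216, 343: the cubes 3³, 4³, 5³, ….
Subsequence B = 6, 12, 24, 48, 96: multiplying by 2 each time.
Subsequence C = -2, 1, 4, 7, 10: arithmetic with common difference +3.
The 21st slot belongs to subsequence C; its 7th term is 16.

16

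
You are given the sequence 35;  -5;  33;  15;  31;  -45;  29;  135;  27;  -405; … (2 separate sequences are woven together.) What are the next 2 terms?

Taking every 2nd term gives 2 separate tracks.
Stream A: 35, 33, 31, 29, 27 (linear: a_n = 37 − 2·n).
Stream B: -5, 15, -45, 135, -405 (a geometric progression (common ratio -3)).
Position 11 falls in stream A as its term 6, giving 25.
Term 12 comes from stream B (its 6th entry): 1215.

25, 1215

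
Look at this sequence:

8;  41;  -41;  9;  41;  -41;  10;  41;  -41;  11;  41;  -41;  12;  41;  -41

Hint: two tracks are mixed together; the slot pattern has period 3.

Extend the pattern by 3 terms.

13, 41, -41

Reading positions in blocks of 3 reveals the pattern ABB — 2 tracks woven together.
Track A: 8, 9, 10, 11, 12. Arithmetic, step +1.
Track B: 41, -41, 41, -41, 41, -41, 41, -41, 41, -41. Alternating ±41.
Term 16 comes from track A (its 6th entry): 13.
Position 17 → track B, term 11 = 41.
Term 18 comes from track B (its 12th entry): -41.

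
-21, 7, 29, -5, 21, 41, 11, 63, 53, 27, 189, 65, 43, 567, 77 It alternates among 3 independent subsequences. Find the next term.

59

Split by position mod 3: positions 1, 4, 7, … form one track, and each other residue class forms its own.
Track A: -21, -5, 11, 27, 43 — arithmetic, step +16.
Track B: 7, 21, 63, 189, 567 — geometric with ratio 3.
Track C: 29, 41, 53, 65, 77 — adding 12 each time.
Position 16 falls in track A as its term 6, giving 59.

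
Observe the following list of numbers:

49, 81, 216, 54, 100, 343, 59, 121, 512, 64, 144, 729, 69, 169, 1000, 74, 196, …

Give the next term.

Split by position mod 3 into 3 tracks.
Track A: 49, 54, 59, 64, 69, 74. Linear: a_n = 44 + 5·n.
Track B: 81, 100, 121, 144, 169, 196. Perfect squares starting at 9².
Track C: 216, 343, 512, 729, 1000. Perfect cubes starting at 6³.
Position 18 falls in track C as its term 6, giving 1331.

1331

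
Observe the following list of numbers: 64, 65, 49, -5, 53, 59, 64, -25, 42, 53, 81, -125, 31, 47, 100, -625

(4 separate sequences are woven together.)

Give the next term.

20

Split by position mod 4 into 4 tracks.
Track A is 64, 53, 42, 31, which is linear: a_n = 75 − 11·n.
Track B is 65, 59, 53, 47, which is arithmetic with common difference −6.
Track C is 49, 64, 81, 100, which is perfect squares starting at 7².
Track D is -5, -25, -125, -625, which is a geometric progression (common ratio 5).
Term 17 comes from track A (its 5th entry): 20.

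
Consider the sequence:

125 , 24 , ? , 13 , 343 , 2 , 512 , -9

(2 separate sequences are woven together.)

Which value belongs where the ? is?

Odd-indexed and even-indexed terms follow separate rules.
Track A is 125, ?, 343, 512, which is consecutive cubes n³ from n = 5.
Track B is 24, 13, 2, -9, which is arithmetic with common difference −11.
Track A's pattern makes the blank 216.

216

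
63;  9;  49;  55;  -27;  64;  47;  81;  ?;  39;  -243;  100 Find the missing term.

Read the sequence 3 terms at a time; column i is its own pattern.
Track A: 63, 55, 47, 39. Subtracting 8 each time.
Track B: 9, -27, 81, -243. Geometric, ×-3 each step.
Track C: 49, 64, ?, 100. The squares 7², 8², 9², ….
Filling track C at index 3 by its rule yields 81.

81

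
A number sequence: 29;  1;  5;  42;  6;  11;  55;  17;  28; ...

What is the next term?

68

The slot pattern repeats as ABB (period 3), so there are 2 interleaved tracks.
Track A = 29, 42, 55: linear: a_n = 16 + 13·n.
Track B = 1, 5, 6, 11, 17, 28: each term equals the sum of the previous two.
Position 10 falls in track A as its term 4, giving 68.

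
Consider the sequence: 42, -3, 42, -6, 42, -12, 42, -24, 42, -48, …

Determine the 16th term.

-384

Positions 1, 3, 5, … form one subsequence and positions 2, 4, 6, … form another.
Stream A: 42, 42, 42, 42, 42. Constant 42.
Stream B: -3, -6, -12, -24, -48. Geometric with ratio 2.
The 16th slot belongs to stream B; its 8th term is -384.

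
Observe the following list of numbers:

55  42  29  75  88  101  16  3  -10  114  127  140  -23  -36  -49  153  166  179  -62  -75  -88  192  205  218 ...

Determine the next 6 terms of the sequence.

Reading positions in blocks of 6 reveals the pattern AAABBB — 2 tracks woven together.
Track A is 55, 42, 29, 16, 3, -10, -23, -36, -49, -62, -75, -88, which is subtracting 13 each time.
Track B is 75, 88, 101, 114, 127, 140, 153, 166, 179, 192, 205, 218, which is arithmetic with common difference +13.
Position 25 falls in track A as its term 13, giving -101.
Term 26 comes from track A (its 14th entry): -114.
Position 27 falls in track A as its term 15, giving -127.
Term 28 comes from track B (its 13th entry): 231.
The 29th slot belongs to track B; its 14th term is 244.
The 30th slot belongs to track B; its 15th term is 257.

-101, -114, -127, 231, 244, 257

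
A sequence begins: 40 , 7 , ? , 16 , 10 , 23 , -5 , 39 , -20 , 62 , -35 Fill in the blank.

Taking every 2nd term gives 2 separate tracks.
Track A: 40, ?, 10, -5, -20, -35 — arithmetic, step −15.
Track B: 7, 16, 23, 39, 62 — Fibonacci-style (each term is the sum of the two before it).
Filling track A at index 2 by its rule yields 25.

25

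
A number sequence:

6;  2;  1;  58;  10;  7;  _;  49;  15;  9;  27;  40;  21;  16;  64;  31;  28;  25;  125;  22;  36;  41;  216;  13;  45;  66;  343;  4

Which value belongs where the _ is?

Read the sequence 4 terms at a time; column i is its own pattern.
Track A is 6, 10, 15, 21, 28, 36, 45, which is triangular numbers starting at T_3.
Track B is 2, 7, 9, 16, 25, 41, 66, which is each term equals the sum of the previous two.
Track C is 1, ?, 27, 64, 125, 216, 343, which is consecutive cubes n³ from n = 1.
Track D is 58, 49, 40, 31, 22, 13, 4, which is arithmetic with common difference −9.
The gap is track C's term 2; the rule gives 8.

8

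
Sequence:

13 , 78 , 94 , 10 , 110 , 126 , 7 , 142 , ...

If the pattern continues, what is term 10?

4

The slot pattern repeats as ABB (period 3), so there are 2 interleaved tracks.
Stream A: 13, 10, 7 (arithmetic, step −3).
Stream B: 78, 94, 110, 126, 142 (linear: a_n = 62 + 16·n).
Position 10 → stream A, term 4 = 4.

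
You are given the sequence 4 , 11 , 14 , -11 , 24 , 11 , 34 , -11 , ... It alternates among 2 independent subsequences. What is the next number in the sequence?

Taking every 2nd term gives 2 separate tracks.
Stream A = 4, 14, 24, 34: adding 10 each time.
Stream B = 11, -11, 11, -11: oscillating between 11 and -11.
Position 9 → stream A, term 5 = 44.

44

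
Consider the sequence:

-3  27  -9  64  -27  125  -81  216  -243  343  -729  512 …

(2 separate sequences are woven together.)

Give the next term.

Split by position mod 2 into 2 tracks.
Subsequence A = -3, -9, -27, -81, -243, -729: geometric, ×3 each step.
Subsequence B = 27, 64, 125, 216, 343, 512: the cubes 3³, 4³, 5³, ….
Position 13 → subsequence A, term 7 = -2187.

-2187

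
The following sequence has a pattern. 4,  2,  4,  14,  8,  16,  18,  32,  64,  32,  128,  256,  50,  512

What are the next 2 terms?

1024, 82

The slot pattern repeats as ABB (period 3), so there are 2 interleaved tracks.
Stream A = 4, 14, 18, 32, 50: Fibonacci-style (each term is the sum of the two before it).
Stream B = 2, 4, 8, 16, 32, 64, 128, 256, 512: geometric, ×2 each step.
Term 15 comes from stream B (its 10th entry): 1024.
Term 16 comes from stream A (its 6th entry): 82.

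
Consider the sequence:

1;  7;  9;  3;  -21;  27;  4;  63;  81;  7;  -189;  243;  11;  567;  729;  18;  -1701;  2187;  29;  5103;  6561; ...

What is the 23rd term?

Split by position mod 3: positions 1, 4, 7, … form one track, and each other residue class forms its own.
Stream A: 1, 3, 4, 7, 11, 18, 29. Each term equals the sum of the previous two.
Stream B: 7, -21, 63, -189, 567, -1701, 5103. Geometric, ×-3 each step.
Stream C: 9, 27, 81, 243, 729, 2187, 6561. Powers of 3.
Term 23 comes from stream B (its 8th entry): -15309.

-15309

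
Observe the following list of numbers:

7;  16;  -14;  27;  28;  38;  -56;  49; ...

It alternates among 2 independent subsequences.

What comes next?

112

Split by position mod 2 into 2 tracks.
Stream A: 7, -14, 28, -56 (a geometric progression (common ratio -2)).
Stream B: 16, 27, 38, 49 (arithmetic with common difference +11).
Position 9 → stream A, term 5 = 112.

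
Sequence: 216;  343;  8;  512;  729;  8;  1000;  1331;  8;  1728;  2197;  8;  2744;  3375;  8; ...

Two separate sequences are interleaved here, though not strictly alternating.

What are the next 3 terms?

4096, 4913, 8

Reading positions in blocks of 3 reveals the pattern AAB — 2 tracks woven together.
Stream A: 216, 343, 512, 729, 1000, 1331, 1728, 2197, 2744, 3375. The cubes 6³, 7³, 8³, ….
Stream B: 8, 8, 8, 8, 8. Always 8.
Term 16 comes from stream A (its 11th entry): 4096.
Position 17 falls in stream A as its term 12, giving 4913.
The 18th slot belongs to stream B; its 6th term is 8.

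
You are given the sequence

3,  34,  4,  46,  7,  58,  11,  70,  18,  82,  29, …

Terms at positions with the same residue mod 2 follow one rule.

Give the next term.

The terms cycle through 2 interleaved subsequences.
Subsequence A = 3, 4, 7, 11, 18, 29: each term equals the sum of the previous two.
Subsequence B = 34, 46, 58, 70, 82: linear: a_n = 22 + 12·n.
Position 12 falls in subsequence B as its term 6, giving 94.

94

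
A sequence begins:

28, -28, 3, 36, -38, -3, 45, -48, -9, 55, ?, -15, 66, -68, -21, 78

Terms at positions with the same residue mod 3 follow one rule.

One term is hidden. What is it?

Taking every 3rd term gives 3 separate tracks.
Stream A = 28, 36, 45, 55, 66, 78: triangular numbers n(n+1)/2 for n = 7, 8, ….
Stream B = -28, -38, -48, ?, -68: linear: a_n = -18 − 10·n.
Stream C = 3, -3, -9, -15, -21: arithmetic with common difference −6.
The gap is stream B's term 4; the rule gives -58.

-58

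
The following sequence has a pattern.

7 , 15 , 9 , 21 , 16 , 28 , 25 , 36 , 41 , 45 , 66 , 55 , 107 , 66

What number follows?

Taking every 2nd term gives 2 separate tracks.
Stream A: 7, 9, 16, 25, 41, 66, 107 — a Fibonacci-like recurrence a_n = a_{n-1} + a_{n-2}.
Stream B: 15, 21, 28, 36, 45, 55, 66 — triangular numbers n(n+1)/2 for n = 5, 6, ….
Position 15 → stream A, term 8 = 173.

173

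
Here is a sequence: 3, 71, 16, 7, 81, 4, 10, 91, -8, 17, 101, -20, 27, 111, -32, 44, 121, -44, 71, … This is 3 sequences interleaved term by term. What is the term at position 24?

-68

Split by position mod 3 into 3 tracks.
Subsequence A is 3, 7, 10, 17, 27, 44, 71, which is Fibonacci-style (each term is the sum of the two before it).
Subsequence B is 71, 81, 91, 101, 111, 121, which is linear: a_n = 61 + 10·n.
Subsequence C is 16, 4, -8, -20, -32, -44, which is arithmetic with common difference −12.
Position 24 falls in subsequence C as its term 8, giving -68.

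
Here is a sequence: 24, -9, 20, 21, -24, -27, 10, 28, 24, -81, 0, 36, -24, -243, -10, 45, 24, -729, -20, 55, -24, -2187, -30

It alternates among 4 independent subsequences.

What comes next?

Read the sequence 4 terms at a time; column i is its own pattern.
Stream A: 24, -24, 24, -24, 24, -24 (the oscillation 24·(−1)^(n+1)).
Stream B: -9, -27, -81, -243, -729, -2187 (a geometric progression (common ratio 3)).
Stream C: 20, 10, 0, -10, -20, -30 (subtracting 10 each time).
Stream D: 21, 28, 36, 45, 55 (triangular numbers n(n+1)/2 for n = 6, 7, …).
Position 24 → stream D, term 6 = 66.

66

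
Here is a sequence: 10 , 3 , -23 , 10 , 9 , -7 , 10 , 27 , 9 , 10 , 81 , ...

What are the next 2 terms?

25, 10

Read the sequence 3 terms at a time; column i is its own pattern.
Track A: 10, 10, 10, 10 — always 10.
Track B: 3, 9, 27, 81 — successive powers of 3.
Track C: -23, -7, 9 — arithmetic, step +16.
Position 12 → track C, term 4 = 25.
Position 13 falls in track A as its term 5, giving 10.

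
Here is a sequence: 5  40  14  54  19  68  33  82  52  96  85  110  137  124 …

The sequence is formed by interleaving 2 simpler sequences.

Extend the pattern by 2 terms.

222, 138

The terms cycle through 2 interleaved subsequences.
Track A: 5, 14, 19, 33, 52, 85, 137. Fibonacci-style (each term is the sum of the two before it).
Track B: 40, 54, 68, 82, 96, 110, 124. Arithmetic, step +14.
Term 15 comes from track A (its 8th entry): 222.
Position 16 → track B, term 8 = 138.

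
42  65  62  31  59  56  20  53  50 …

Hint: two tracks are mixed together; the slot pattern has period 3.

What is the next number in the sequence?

Reading positions in blocks of 3 reveals the pattern ABB — 2 tracks woven together.
Subsequence A: 42, 31, 20. Arithmetic with common difference −11.
Subsequence B: 65, 62, 59, 56, 53, 50. Arithmetic with common difference −3.
The 10th slot belongs to subsequence A; its 4th term is 9.

9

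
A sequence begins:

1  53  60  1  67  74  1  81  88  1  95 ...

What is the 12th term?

The slot pattern repeats as ABB (period 3), so there are 2 interleaved tracks.
Track A: 1, 1, 1, 1 — always 1.
Track B: 53, 60, 67, 74, 81, 88, 95 — arithmetic with common difference +7.
The 12th slot belongs to track B; its 8th term is 102.

102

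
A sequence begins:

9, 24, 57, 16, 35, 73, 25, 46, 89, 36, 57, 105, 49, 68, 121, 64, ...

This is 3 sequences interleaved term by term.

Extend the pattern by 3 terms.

Taking every 3rd term gives 3 separate tracks.
Track A is 9, 16, 25, 36, 49, 64, which is perfect squares starting at 3².
Track B is 24, 35, 46, 57, 68, which is arithmetic, step +11.
Track C is 57, 73, 89, 105, 121, which is arithmetic, step +16.
Position 17 falls in track B as its term 6, giving 79.
Position 18 → track C, term 6 = 137.
Term 19 comes from track A (its 7th entry): 81.

79, 137, 81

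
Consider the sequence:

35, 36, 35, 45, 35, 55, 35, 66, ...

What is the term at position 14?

105

Positions 1, 3, 5, … form one subsequence and positions 2, 4, 6, … form another.
Track A: 35, 35, 35, 35 — constant 35.
Track B: 36, 45, 55, 66 — triangular numbers n(n+1)/2 for n = 8, 9, ….
Position 14 falls in track B as its term 7, giving 105.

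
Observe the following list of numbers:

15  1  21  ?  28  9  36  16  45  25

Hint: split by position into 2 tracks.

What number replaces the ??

4

Odd-indexed and even-indexed terms follow separate rules.
Subsequence A: 15, 21, 28, 36, 45 — the triangular numbers T_5, T_6, ….
Subsequence B: 1, ?, 9, 16, 25 — consecutive squares n² from n = 1.
Subsequence B's pattern makes the blank 4.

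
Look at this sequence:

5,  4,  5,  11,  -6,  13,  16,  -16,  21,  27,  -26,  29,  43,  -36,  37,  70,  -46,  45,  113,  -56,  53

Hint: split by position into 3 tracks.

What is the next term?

183

Split by position mod 3: positions 1, 4, 7, … form one track, and each other residue class forms its own.
Subsequence A: 5, 11, 16, 27, 43, 70, 113 — each term equals the sum of the previous two.
Subsequence B: 4, -6, -16, -26, -36, -46, -56 — arithmetic with common difference −10.
Subsequence C: 5, 13, 21, 29, 37, 45, 53 — linear: a_n = -3 + 8·n.
Term 22 comes from subsequence A (its 8th entry): 183.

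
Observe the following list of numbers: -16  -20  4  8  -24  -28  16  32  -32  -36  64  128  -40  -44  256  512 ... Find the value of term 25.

Reading positions in blocks of 4 reveals the pattern AABB — 2 tracks woven together.
Track A: -16, -20, -24, -28, -32, -36, -40, -44. Arithmetic with common difference −4.
Track B: 4, 8, 16, 32, 64, 128, 256, 512. Powers 2^2, 2^3, 2^4, ….
Term 25 comes from track A (its 13th entry): -64.

-64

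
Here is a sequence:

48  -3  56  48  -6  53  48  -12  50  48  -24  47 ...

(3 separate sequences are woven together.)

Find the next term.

48

Split by position mod 3 into 3 tracks.
Stream A = 48, 48, 48, 48: always 48.
Stream B = -3, -6, -12, -24: a geometric progression (common ratio 2).
Stream C = 56, 53, 50, 47: arithmetic, step −3.
Term 13 comes from stream A (its 5th entry): 48.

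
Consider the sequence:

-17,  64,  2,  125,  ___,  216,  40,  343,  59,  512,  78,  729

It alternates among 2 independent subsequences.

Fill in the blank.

21

Taking every 2nd term gives 2 separate tracks.
Subsequence A: -17, 2, ?, 40, 59, 78. Arithmetic, step +19.
Subsequence B: 64, 125, 216, 343, 512, 729. Perfect cubes starting at 4³.
The gap is subsequence A's term 3; the rule gives 21.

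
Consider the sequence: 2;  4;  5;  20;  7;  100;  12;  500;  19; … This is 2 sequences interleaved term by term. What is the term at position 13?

50

Odd-indexed and even-indexed terms follow separate rules.
Track A: 2, 5, 7, 12, 19. A Fibonacci-like recurrence a_n = a_{n-1} + a_{n-2}.
Track B: 4, 20, 100, 500. Geometric, ×5 each step.
The 13th slot belongs to track A; its 7th term is 50.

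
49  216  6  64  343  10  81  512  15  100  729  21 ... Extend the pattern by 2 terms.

Split by position mod 3 into 3 tracks.
Subsequence A: 49, 64, 81, 100 (consecutive squares n² from n = 7).
Subsequence B: 216, 343, 512, 729 (consecutive cubes n³ from n = 6).
Subsequence C: 6, 10, 15, 21 (triangular numbers n(n+1)/2 for n = 3, 4, …).
Term 13 comes from subsequence A (its 5th entry): 121.
The 14th slot belongs to subsequence B; its 5th term is 1000.

121, 1000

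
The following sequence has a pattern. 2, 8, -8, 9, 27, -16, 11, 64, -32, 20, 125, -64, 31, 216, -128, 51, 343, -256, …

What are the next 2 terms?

Taking every 3rd term gives 3 separate tracks.
Stream A is 2, 9, 11, 20, 31, 51, which is a Fibonacci-like recurrence a_n = a_{n-1} + a_{n-2}.
Stream B is 8, 27, 64, 125, 216, 343, which is consecutive cubes n³ from n = 2.
Stream C is -8, -16, -32, -64, -128, -256, which is a geometric progression (common ratio 2).
Position 19 → stream A, term 7 = 82.
The 20th slot belongs to stream B; its 7th term is 512.

82, 512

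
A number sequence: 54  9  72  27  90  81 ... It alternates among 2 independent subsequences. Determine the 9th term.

Split by position mod 2 into 2 tracks.
Subsequence A: 54, 72, 90 — arithmetic with common difference +18.
Subsequence B: 9, 27, 81 — successive powers of 3.
Position 9 → subsequence A, term 5 = 126.

126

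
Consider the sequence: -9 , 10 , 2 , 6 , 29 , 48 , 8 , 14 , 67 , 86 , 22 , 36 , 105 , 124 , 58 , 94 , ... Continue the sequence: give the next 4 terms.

143, 162, 152, 246

Reading positions in blocks of 4 reveals the pattern AABB — 2 tracks woven together.
Stream A: -9, 10, 29, 48, 67, 86, 105, 124 (linear: a_n = -28 + 19·n).
Stream B: 2, 6, 8, 14, 22, 36, 58, 94 (a Fibonacci-like recurrence a_n = a_{n-1} + a_{n-2}).
Position 17 → stream A, term 9 = 143.
Term 18 comes from stream A (its 10th entry): 162.
The 19th slot belongs to stream B; its 9th term is 152.
Position 20 falls in stream B as its term 10, giving 246.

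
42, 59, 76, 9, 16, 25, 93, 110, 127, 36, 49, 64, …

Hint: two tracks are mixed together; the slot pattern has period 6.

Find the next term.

The slot pattern repeats as AAABBB (period 6), so there are 2 interleaved tracks.
Subsequence A: 42, 59, 76, 93, 110, 127. Adding 17 each time.
Subsequence B: 9, 16, 25, 36, 49, 64. Consecutive squares n² from n = 3.
Position 13 falls in subsequence A as its term 7, giving 144.

144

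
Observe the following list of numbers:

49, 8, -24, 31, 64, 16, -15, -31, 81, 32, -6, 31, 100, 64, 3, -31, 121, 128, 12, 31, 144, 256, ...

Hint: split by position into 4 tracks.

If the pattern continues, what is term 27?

Split by position mod 4: positions 1, 5, 9, … form one track, and each other residue class forms its own.
Stream A: 49, 64, 81, 100, 121, 144 — consecutive squares n² from n = 7.
Stream B: 8, 16, 32, 64, 128, 256 — powers 2^3, 2^4, 2^5, ….
Stream C: -24, -15, -6, 3, 12 — arithmetic, step +9.
Stream D: 31, -31, 31, -31, 31 — alternating ±31.
Position 27 → stream C, term 7 = 30.

30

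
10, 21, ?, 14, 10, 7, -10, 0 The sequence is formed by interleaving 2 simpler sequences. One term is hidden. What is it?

Taking every 2nd term gives 2 separate tracks.
Subsequence A = 10, ?, 10, -10: the oscillation 10·(−1)^(n+1).
Subsequence B = 21, 14, 7, 0: subtracting 7 each time.
The gap is subsequence A's term 2; the rule gives -10.

-10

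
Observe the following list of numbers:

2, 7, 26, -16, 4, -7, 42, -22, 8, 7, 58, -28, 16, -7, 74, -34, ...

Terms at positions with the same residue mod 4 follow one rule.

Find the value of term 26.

7

The terms cycle through 4 interleaved subsequences.
Subsequence A = 2, 4, 8, 16: successive powers of 2.
Subsequence B = 7, -7, 7, -7: alternating ±7.
Subsequence C = 26, 42, 58, 74: arithmetic with common difference +16.
Subsequence D = -16, -22, -28, -34: arithmetic with common difference −6.
The 26th slot belongs to subsequence B; its 7th term is 7.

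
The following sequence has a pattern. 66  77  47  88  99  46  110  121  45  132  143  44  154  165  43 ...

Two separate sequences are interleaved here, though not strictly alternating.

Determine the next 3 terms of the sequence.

176, 187, 42

Positions follow the repeating pattern AAB; grouping by letter gives 2 tracks.
Stream A: 66, 77, 88, 99, 110, 121, 132, 143, 154, 165 — arithmetic, step +11.
Stream B: 47, 46, 45, 44, 43 — arithmetic with common difference −1.
Term 16 comes from stream A (its 11th entry): 176.
Position 17 falls in stream A as its term 12, giving 187.
Term 18 comes from stream B (its 6th entry): 42.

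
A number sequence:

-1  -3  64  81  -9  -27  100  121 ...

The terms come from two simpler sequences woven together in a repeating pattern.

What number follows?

Positions follow the repeating pattern AABB; grouping by letter gives 2 tracks.
Track A is -1, -3, -9, -27, which is geometric, ×3 each step.
Track B is 64, 81, 100, 121, which is the squares 8², 9², 10², ….
Position 9 falls in track A as its term 5, giving -81.

-81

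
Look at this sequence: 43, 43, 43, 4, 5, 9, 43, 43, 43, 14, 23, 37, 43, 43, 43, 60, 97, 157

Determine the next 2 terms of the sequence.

43, 43

Positions follow the repeating pattern AAABBB; grouping by letter gives 2 tracks.
Subsequence A = 43, 43, 43, 43, 43, 43, 43, 43, 43: the constant sequence 43.
Subsequence B = 4, 5, 9, 14, 23, 37, 60, 97, 157: a Fibonacci-like recurrence a_n = a_{n-1} + a_{n-2}.
Term 19 comes from subsequence A (its 10th entry): 43.
Position 20 → subsequence A, term 11 = 43.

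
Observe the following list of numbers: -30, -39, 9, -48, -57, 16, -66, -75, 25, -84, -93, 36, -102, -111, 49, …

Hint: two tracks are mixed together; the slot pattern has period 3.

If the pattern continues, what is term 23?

The slot pattern repeats as AAB (period 3), so there are 2 interleaved tracks.
Subsequence A: -30, -39, -48, -57, -66, -75, -84, -93, -102, -111 (arithmetic, step −9).
Subsequence B: 9, 16, 25, 36, 49 (the squares 3², 4², 5², …).
The 23rd slot belongs to subsequence A; its 16th term is -165.

-165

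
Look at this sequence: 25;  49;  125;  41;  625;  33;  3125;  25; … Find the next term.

Odd-indexed and even-indexed terms follow separate rules.
Track A: 25, 125, 625, 3125. Powers 5^2, 5^3, 5^4, ….
Track B: 49, 41, 33, 25. Arithmetic with common difference −8.
Position 9 → track A, term 5 = 15625.

15625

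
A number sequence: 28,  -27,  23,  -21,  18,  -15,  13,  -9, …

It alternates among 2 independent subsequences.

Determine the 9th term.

The terms cycle through 2 interleaved subsequences.
Subsequence A: 28, 23, 18, 13 (linear: a_n = 33 − 5·n).
Subsequence B: -27, -21, -15, -9 (adding 6 each time).
Term 9 comes from subsequence A (its 5th entry): 8.

8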